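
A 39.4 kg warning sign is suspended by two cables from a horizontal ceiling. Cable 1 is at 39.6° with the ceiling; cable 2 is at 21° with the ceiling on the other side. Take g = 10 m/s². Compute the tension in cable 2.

T_2 ≈ 348 N

Weight W = 39.4 × 10 = 394 N acts straight down.
Horizontal: T_1 cos 39.6° = T_2 cos 21°  →  T_1 = 1.212 T_2.
Vertical: T_1 sin 39.6° + T_2 sin 21° = 394.
Substituting the horizontal relation into the vertical equation gives 1.131 T_2 = 394, so T_2 = 348.5 N.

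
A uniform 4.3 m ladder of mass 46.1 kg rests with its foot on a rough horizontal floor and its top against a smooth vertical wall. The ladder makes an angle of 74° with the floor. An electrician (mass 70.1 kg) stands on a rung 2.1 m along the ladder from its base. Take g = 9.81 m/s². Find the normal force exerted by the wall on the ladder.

N_wall ≈ 161 N

Torques about the foot: N_wall · 4.3 sin 74° = 46.1×9.81×2.15 cos 74° + 70.1×9.81×2.1 cos 74° → N_wall = 161.14 N.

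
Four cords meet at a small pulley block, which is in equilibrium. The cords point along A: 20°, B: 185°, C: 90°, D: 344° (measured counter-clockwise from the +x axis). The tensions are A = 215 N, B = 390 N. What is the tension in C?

Resolve: ΣF_x = 215 cos 20° + 390 cos 185° + T_C cos 90° + T_D cos 344° = 0.
        ΣF_y = 215 sin 20° + 390 sin 185° + T_C sin 90° + T_D sin 344° = 0.
The known terms sum to (-186.5, 39.54) N, so 0.0000 T_C + 0.9613 T_D = 186.5 and 1.0000 T_C − 0.2756 T_D = -39.54.
Solving simultaneously: T_C = 13.93 N, T_D = 194 N.

T_C ≈ 13.9 N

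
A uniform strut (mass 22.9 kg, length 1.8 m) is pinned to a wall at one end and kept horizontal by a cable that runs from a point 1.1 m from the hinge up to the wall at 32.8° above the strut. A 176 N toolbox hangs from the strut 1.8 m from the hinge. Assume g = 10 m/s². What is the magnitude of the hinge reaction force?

Take torques about the hinge: T sin 32.8° · 1.1 = 22.9×10×0.9 + 176×1.8 = 522.9 N·m.
So T = 522.9 / (0.5417 × 1.1) = 877.53 N.
ΣF_x = 0: H_x = T cos 32.8° = 737.62 N.
ΣF_y = 0: H_y = (22.9×10 + 176) − T sin 32.8° = 405 − 475.36 = -70.364 N.
|H| = √(H_x² + H_y²) = √((737.62)² + (-70.364)²) = 740.97 N.

|H| ≈ 741 N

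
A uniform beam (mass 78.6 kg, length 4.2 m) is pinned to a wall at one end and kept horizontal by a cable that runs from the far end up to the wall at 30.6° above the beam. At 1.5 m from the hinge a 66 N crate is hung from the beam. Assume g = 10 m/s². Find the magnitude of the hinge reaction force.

|H| ≈ 828 N

Take torques about the hinge: T sin 30.6° · 4.2 = 78.6×10×2.1 + 66×1.5 = 1749.6 N·m.
So T = 1749.6 / (0.5090 × 4.2) = 818.34 N.
ΣF_x = 0: H_x = T cos 30.6° = 704.38 N.
ΣF_y = 0: H_y = (78.6×10 + 66) − T sin 30.6° = 852 − 416.57 = 435.43 N.
|H| = √(H_x² + H_y²) = √((704.38)² + (435.43)²) = 828.1 N.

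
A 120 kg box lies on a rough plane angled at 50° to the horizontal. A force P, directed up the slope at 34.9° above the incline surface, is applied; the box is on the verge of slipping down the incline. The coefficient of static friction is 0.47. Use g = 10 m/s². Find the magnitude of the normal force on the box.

N ≈ 194 N

On the verge of sliding down the incline, friction equals μN and acts up the slope.
Perpendicular: N + P sin 34.9° = W cos 50° = 771.3 N.
Along incline: P cos 34.9° + μN = W sin 50° with W sin 50° = 919.3 N.
Solving the pair for P and N: P = 1010 N, N = 193.5 N (and f = μN = 90.95 N).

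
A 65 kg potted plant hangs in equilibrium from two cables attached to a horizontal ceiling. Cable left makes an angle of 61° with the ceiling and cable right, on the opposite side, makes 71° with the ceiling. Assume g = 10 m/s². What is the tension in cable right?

Weight W = 65 × 10 = 650 N acts straight down.
Horizontal: T_left cos 61° = T_right cos 71°  →  T_left = 0.6715 T_right.
Vertical: T_left sin 61° + T_right sin 71° = 650.
Substituting the horizontal relation into the vertical equation gives 1.533 T_right = 650, so T_right = 424 N.

T_right ≈ 424 N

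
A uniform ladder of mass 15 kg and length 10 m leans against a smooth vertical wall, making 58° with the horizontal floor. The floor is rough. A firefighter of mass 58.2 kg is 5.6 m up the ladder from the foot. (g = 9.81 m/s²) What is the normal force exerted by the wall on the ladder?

Torques about the foot: N_wall · 10 sin 58° = 15×9.81×5 cos 58° + 58.2×9.81×5.6 cos 58° → N_wall = 245.76 N.

N_wall ≈ 246 N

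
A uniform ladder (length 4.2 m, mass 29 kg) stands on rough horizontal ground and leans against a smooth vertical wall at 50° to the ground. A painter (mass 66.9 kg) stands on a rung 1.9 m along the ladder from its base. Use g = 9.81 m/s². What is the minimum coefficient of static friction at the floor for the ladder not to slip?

ΣF_y = 0: N_floor = 29×9.81 + 66.9×9.81 = 940.78 N.
Torques about the foot: N_wall · 4.2 sin 50° = 29×9.81×2.1 cos 50° + 66.9×9.81×1.9 cos 50° → N_wall = 368.48 N.
ΣF_x = 0: f_floor = N_wall = 368.48 N.
μ_min = f_floor / N_floor = 368.48 / 940.78 = 0.3917.

μ_min ≈ 0.392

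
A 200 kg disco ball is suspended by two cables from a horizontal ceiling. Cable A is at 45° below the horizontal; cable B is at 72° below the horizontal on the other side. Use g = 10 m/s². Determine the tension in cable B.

T_B ≈ 1590 N

Weight W = 200 × 10 = 2000 N acts straight down.
Horizontal: T_A cos 45° = T_B cos 72°  →  T_A = 0.437 T_B.
Vertical: T_A sin 45° + T_B sin 72° = 2000.
Substituting the horizontal relation into the vertical equation gives 1.26 T_B = 2000, so T_B = 1587 N.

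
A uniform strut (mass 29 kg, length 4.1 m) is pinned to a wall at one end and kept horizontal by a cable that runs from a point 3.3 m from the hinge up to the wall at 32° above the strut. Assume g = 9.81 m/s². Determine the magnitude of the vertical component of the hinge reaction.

Take torques about the hinge: T sin 32° · 3.3 = 29×9.81×2.05 = 583.2 N·m.
So T = 583.2 / (0.5299 × 3.3) = 333.5 N.
ΣF_y = 0: H_y = (29×9.81) − T sin 32° = 284.49 − 176.73 = 107.76 N.

|H_y| ≈ 108 N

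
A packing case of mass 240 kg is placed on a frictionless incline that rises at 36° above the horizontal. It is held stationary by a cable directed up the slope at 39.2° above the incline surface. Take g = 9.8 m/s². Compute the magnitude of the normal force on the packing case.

Take axes along and perpendicular to the incline. Weight components: W sin 36° = 1382 N down-slope, W cos 36° = 1903 N into the surface.
Along incline: T cos 39.2° = W sin 36° → T = 1784 N.
Perpendicular: N = W cos 36° − T sin 39.2° = 775.3 N.

N ≈ 775 N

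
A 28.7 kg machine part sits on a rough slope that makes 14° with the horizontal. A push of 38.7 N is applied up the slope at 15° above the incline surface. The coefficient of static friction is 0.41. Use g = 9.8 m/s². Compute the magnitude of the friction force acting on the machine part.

Axes along / perpendicular to the incline. W sin 14° = 68.04 N down-slope; W cos 14° = 272.9 N into the surface.
Perpendicular: N = W cos 14° − P sin 15° = 272.9 − 10.02 = 262.9 N.
Along incline: P cos 15° + f = W sin 14° (friction acts up-slope) → f = 68.04 − 37.38 = 30.66 N.
|f| = 30.66 N ≤ μN = 107.8 N, so the machine part is indeed static.

f ≈ 30.7 N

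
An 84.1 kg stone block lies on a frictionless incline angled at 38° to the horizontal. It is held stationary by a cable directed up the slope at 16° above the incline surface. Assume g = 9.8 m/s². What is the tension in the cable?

Take axes along and perpendicular to the incline. Weight components: W sin 38° = 507.4 N down-slope, W cos 38° = 649.5 N into the surface.
Along incline: T cos 16° = W sin 38° → T = 527.9 N.
Perpendicular: N = W cos 38° − T sin 16° = 504 N.

T ≈ 528 N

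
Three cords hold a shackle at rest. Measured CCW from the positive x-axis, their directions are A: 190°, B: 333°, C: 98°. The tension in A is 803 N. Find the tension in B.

Resolve: ΣF_x = 803 cos 190° + T_B cos 333° + T_C cos 98° = 0.
        ΣF_y = 803 sin 190° + T_B sin 333° + T_C sin 98° = 0.
The known terms sum to (-790.8, -139.4) N, so 0.8910 T_B − 0.1392 T_C = 790.8 and -0.4540 T_B + 0.9903 T_C = 139.4.
Solving simultaneously: T_B = 979.7 N, T_C = 589.9 N.

T_B ≈ 980 N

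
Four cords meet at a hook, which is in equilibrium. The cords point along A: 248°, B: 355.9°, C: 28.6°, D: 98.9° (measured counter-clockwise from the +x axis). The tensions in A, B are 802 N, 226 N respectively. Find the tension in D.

T_D ≈ 670 N

Resolve: ΣF_x = 802 cos 248° + 226 cos 355.9° + T_C cos 28.6° + T_D cos 98.9° = 0.
        ΣF_y = 802 sin 248° + 226 sin 355.9° + T_C sin 28.6° + T_D sin 98.9° = 0.
The known terms sum to (-75.01, -759.8) N, so 0.8780 T_C − 0.1547 T_D = 75.01 and 0.4787 T_C + 0.9880 T_D = 759.8.
Solving simultaneously: T_C = 203.6 N, T_D = 670.4 N.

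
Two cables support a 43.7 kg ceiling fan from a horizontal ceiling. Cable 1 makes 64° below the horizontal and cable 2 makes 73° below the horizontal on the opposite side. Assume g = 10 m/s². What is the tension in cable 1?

T_1 ≈ 187 N

Weight W = 43.7 × 10 = 437 N acts straight down.
Horizontal: T_1 cos 64° = T_2 cos 73°  →  T_2 = 1.499 T_1.
Vertical: T_1 sin 64° + T_2 sin 73° = 437.
Substituting the horizontal relation into the vertical equation gives 2.333 T_1 = 437, so T_1 = 187.3 N.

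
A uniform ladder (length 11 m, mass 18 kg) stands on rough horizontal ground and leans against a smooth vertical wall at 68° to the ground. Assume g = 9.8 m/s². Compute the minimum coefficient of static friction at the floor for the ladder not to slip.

μ_min ≈ 0.202

ΣF_y = 0: N_floor = 18×9.8 = 176.4 N.
Torques about the foot: N_wall · 11 sin 68° = 18×9.8×5.5 cos 68° → N_wall = 35.635 N.
ΣF_x = 0: f_floor = N_wall = 35.635 N.
μ_min = f_floor / N_floor = 35.635 / 176.4 = 0.202.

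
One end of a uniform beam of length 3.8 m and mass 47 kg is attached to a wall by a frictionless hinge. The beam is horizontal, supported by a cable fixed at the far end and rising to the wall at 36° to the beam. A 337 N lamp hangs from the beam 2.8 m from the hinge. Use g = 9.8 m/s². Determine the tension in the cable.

Take torques about the hinge: T sin 36° · 3.8 = 47×9.8×1.9 + 337×2.8 = 1818.7 N·m.
So T = 1818.7 / (0.5878 × 3.8) = 814.27 N.

T ≈ 814 N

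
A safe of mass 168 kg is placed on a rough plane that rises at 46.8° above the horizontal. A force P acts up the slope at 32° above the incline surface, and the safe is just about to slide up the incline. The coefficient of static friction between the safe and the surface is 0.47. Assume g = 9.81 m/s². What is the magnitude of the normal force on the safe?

On the verge of sliding up the incline, friction equals μN and acts down the slope.
Perpendicular: N + P sin 32° = W cos 46.8° = 1128 N.
Along incline: P cos 32° = W sin 46.8° + μN  with W sin 46.8° = 1201 N.
Solving the pair for P and N: P = 1578 N, N = 291.8 N (and f = μN = 137.1 N).

N ≈ 292 N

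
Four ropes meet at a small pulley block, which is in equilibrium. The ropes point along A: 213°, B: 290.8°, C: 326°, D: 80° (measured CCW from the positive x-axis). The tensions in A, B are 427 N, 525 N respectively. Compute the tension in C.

Resolve: ΣF_x = 427 cos 213° + 525 cos 290.8° + T_C cos 326° + T_D cos 80° = 0.
        ΣF_y = 427 sin 213° + 525 sin 290.8° + T_C sin 326° + T_D sin 80° = 0.
The known terms sum to (-171.7, -723.3) N, so 0.8290 T_C + 0.1736 T_D = 171.7 and -0.5592 T_C + 0.9848 T_D = 723.3.
Solving simultaneously: T_C = 47.58 N, T_D = 761.5 N.

T_C ≈ 47.6 N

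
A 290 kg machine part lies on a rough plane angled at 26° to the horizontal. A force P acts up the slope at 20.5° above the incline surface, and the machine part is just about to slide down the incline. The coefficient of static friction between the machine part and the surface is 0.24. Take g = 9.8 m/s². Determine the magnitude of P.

P ≈ 742 N

On the verge of sliding down the incline, friction equals μN and acts up the slope.
Perpendicular: N + P sin 20.5° = W cos 26° = 2554 N.
Along incline: P cos 20.5° + μN = W sin 26° with W sin 26° = 1246 N.
Solving the pair for P and N: P = 742.2 N, N = 2294 N (and f = μN = 550.7 N).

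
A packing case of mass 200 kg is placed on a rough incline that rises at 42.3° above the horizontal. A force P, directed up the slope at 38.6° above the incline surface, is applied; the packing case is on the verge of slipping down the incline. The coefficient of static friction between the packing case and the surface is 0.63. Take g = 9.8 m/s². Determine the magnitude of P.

On the verge of sliding down the incline, friction equals μN and acts up the slope.
Perpendicular: N + P sin 38.6° = W cos 42.3° = 1450 N.
Along incline: P cos 38.6° + μN = W sin 42.3° with W sin 42.3° = 1319 N.
Solving the pair for P and N: P = 1045 N, N = 798 N (and f = μN = 502.7 N).

P ≈ 1040 N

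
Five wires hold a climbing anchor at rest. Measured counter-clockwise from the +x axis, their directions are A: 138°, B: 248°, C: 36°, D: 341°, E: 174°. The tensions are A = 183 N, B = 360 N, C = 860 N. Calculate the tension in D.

T_D ≈ 1500 N

Resolve: ΣF_x = 183 cos 138° + 360 cos 248° + 860 cos 36° + T_D cos 341° + T_E cos 174° = 0.
        ΣF_y = 183 sin 138° + 360 sin 248° + 860 sin 36° + T_D sin 341° + T_E sin 174° = 0.
The known terms sum to (424.9, 294.2) N, so 0.9455 T_D − 0.9945 T_E = -424.9 and -0.3256 T_D + 0.1045 T_E = -294.2.
Solving simultaneously: T_D = 1498 N, T_E = 1851 N.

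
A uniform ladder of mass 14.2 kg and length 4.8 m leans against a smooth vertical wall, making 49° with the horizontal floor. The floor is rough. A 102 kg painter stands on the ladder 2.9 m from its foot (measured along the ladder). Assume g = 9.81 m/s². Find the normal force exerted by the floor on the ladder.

ΣF_y = 0: N_floor = 14.2×9.81 + 102×9.81 = 1139.9 N.

N_floor ≈ 1140 N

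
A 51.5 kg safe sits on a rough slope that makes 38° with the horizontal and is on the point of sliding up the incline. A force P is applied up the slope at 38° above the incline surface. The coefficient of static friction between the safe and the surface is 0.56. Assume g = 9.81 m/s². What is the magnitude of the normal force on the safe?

On the verge of sliding up the incline, friction equals μN and acts down the slope.
Perpendicular: N + P sin 38° = W cos 38° = 398.1 N.
Along incline: P cos 38° = W sin 38° + μN  with W sin 38° = 311 N.
Solving the pair for P and N: P = 471.4 N, N = 107.9 N (and f = μN = 60.42 N).

N ≈ 108 N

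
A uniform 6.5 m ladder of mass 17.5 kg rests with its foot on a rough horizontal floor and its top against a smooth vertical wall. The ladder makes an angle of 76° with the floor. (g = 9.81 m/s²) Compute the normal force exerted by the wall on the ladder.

Torques about the foot: N_wall · 6.5 sin 76° = 17.5×9.81×3.25 cos 76° → N_wall = 21.402 N.

N_wall ≈ 21.4 N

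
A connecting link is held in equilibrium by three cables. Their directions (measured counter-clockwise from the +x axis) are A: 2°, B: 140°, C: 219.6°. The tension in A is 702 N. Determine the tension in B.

T_B ≈ 435 N

Resolve: ΣF_x = 702 cos 2° + T_B cos 140° + T_C cos 219.6° = 0.
        ΣF_y = 702 sin 2° + T_B sin 140° + T_C sin 219.6° = 0.
The known terms sum to (701.6, 24.5) N, so -0.7660 T_B − 0.7705 T_C = -701.6 and 0.6428 T_B − 0.6374 T_C = -24.5.
Solving simultaneously: T_B = 435.5 N, T_C = 477.6 N.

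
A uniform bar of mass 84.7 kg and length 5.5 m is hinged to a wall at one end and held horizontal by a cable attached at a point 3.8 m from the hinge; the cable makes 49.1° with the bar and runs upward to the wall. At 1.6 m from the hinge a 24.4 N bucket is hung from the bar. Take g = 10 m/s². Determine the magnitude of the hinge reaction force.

|H| ≈ 594 N

Take torques about the hinge: T sin 49.1° · 3.8 = 84.7×10×2.75 + 24.4×1.6 = 2368.3 N·m.
So T = 2368.3 / (0.7559 × 3.8) = 824.54 N.
ΣF_x = 0: H_x = T cos 49.1° = 539.86 N.
ΣF_y = 0: H_y = (84.7×10 + 24.4) − T sin 49.1° = 871.4 − 623.23 = 248.17 N.
|H| = √(H_x² + H_y²) = √((539.86)² + (248.17)²) = 594.17 N.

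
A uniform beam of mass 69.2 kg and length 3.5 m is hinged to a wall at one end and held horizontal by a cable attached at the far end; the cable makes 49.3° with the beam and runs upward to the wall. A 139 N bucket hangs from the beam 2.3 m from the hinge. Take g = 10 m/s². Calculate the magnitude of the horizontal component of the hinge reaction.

Take torques about the hinge: T sin 49.3° · 3.5 = 69.2×10×1.75 + 139×2.3 = 1530.7 N·m.
So T = 1530.7 / (0.7581 × 3.5) = 576.87 N.
ΣF_x = 0: H_x = T cos 49.3° = 376.17 N.

H_x ≈ 376 N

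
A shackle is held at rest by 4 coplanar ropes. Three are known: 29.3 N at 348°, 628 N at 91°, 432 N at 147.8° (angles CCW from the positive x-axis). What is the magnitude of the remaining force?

Sum the known components: ΣF_x = -347.9 N, ΣF_y = 852 N.
For equilibrium the remaining force must supply (−ΣF_x, −ΣF_y) = (347.9, -852) N.
Magnitude = √((347.9)² + (-852)²) = 920.3 N; direction = atan2(-852, 347.9) = 292.2°.

F ≈ 920 N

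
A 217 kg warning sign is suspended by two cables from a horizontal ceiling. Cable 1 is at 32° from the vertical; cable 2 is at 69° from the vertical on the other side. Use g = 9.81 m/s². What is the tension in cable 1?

Angles from the horizontal: cable 1 is 90° − 32° = 58°, cable 2 is 90° − 69° = 21°.
Weight W = 217 × 9.81 = 2129 N acts straight down.
Horizontal: T_1 cos 58° = T_2 cos 21°  →  T_2 = 0.5676 T_1.
Vertical: T_1 sin 58° + T_2 sin 21° = 2129.
Substituting the horizontal relation into the vertical equation gives 1.051 T_1 = 2129, so T_1 = 2025 N.

T_1 ≈ 2020 N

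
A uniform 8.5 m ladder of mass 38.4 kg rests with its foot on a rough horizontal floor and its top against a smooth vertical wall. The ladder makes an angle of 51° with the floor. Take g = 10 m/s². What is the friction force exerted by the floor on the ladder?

Torques about the foot: N_wall · 8.5 sin 51° = 38.4×10×4.25 cos 51° → N_wall = 155.48 N.
ΣF_x = 0: f_floor = N_wall = 155.48 N.

f ≈ 155 N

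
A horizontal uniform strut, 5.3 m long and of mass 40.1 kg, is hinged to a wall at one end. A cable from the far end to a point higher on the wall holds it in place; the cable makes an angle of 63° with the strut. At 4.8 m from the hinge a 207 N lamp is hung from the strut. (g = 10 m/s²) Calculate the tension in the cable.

Take torques about the hinge: T sin 63° · 5.3 = 40.1×10×2.65 + 207×4.8 = 2056.2 N·m.
So T = 2056.2 / (0.8910 × 5.3) = 435.43 N.

T ≈ 435 N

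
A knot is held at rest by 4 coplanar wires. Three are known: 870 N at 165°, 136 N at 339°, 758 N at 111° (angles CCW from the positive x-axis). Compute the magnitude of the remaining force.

F ≈ 1320 N

Sum the known components: ΣF_x = -985 N, ΣF_y = 884.1 N.
For equilibrium the remaining force must supply (−ΣF_x, −ΣF_y) = (985, -884.1) N.
Magnitude = √((985)² + (-884.1)²) = 1324 N; direction = atan2(-884.1, 985) = 318.1°.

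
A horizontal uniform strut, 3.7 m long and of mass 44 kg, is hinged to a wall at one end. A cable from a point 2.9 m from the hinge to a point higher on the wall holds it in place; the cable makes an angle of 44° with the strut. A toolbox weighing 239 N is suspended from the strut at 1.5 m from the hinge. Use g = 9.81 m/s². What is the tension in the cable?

T ≈ 574 N

Take torques about the hinge: T sin 44° · 2.9 = 44×9.81×1.85 + 239×1.5 = 1157 N·m.
So T = 1157 / (0.6947 × 2.9) = 574.35 N.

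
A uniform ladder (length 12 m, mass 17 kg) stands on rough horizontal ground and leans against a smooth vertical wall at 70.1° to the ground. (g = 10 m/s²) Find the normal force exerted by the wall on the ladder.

N_wall ≈ 30.8 N

Torques about the foot: N_wall · 12 sin 70.1° = 17×10×6 cos 70.1° → N_wall = 30.77 N.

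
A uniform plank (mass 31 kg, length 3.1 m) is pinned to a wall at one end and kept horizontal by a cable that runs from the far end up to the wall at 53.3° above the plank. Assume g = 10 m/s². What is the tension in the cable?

Take torques about the hinge: T sin 53.3° · 3.1 = 31×10×1.55 = 480.5 N·m.
So T = 480.5 / (0.8018 × 3.1) = 193.32 N.

T ≈ 193 N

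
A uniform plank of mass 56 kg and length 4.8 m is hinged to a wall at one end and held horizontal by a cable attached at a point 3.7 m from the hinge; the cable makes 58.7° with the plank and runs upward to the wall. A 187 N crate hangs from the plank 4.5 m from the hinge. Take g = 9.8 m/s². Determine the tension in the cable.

T ≈ 683 N

Take torques about the hinge: T sin 58.7° · 3.7 = 56×9.8×2.4 + 187×4.5 = 2158.6 N·m.
So T = 2158.6 / (0.8545 × 3.7) = 682.78 N.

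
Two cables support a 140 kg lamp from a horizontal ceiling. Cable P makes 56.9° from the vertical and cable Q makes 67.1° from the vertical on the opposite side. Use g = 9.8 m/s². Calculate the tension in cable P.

Angles from the horizontal: cable P is 90° − 56.9° = 33.1°, cable Q is 90° − 67.1° = 22.9°.
Weight W = 140 × 9.8 = 1372 N acts straight down.
Horizontal: T_P cos 33.1° = T_Q cos 22.9°  →  T_Q = 0.9094 T_P.
Vertical: T_P sin 33.1° + T_Q sin 22.9° = 1372.
Substituting the horizontal relation into the vertical equation gives 0.9 T_P = 1372, so T_P = 1524 N.

T_P ≈ 1520 N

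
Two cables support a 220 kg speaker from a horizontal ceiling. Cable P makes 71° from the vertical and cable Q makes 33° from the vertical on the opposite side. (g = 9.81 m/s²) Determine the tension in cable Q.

Angles from the horizontal: cable P is 90° − 71° = 19°, cable Q is 90° − 33° = 57°.
Weight W = 220 × 9.81 = 2158 N acts straight down.
Horizontal: T_P cos 19° = T_Q cos 57°  →  T_P = 0.576 T_Q.
Vertical: T_P sin 19° + T_Q sin 57° = 2158.
Substituting the horizontal relation into the vertical equation gives 1.026 T_Q = 2158, so T_Q = 2103 N.

T_Q ≈ 2100 N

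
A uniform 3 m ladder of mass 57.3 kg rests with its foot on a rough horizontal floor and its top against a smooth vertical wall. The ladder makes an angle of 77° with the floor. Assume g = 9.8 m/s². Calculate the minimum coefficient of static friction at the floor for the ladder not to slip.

μ_min ≈ 0.115

ΣF_y = 0: N_floor = 57.3×9.8 = 561.54 N.
Torques about the foot: N_wall · 3 sin 77° = 57.3×9.8×1.5 cos 77° → N_wall = 64.821 N.
ΣF_x = 0: f_floor = N_wall = 64.821 N.
μ_min = f_floor / N_floor = 64.821 / 561.54 = 0.1154.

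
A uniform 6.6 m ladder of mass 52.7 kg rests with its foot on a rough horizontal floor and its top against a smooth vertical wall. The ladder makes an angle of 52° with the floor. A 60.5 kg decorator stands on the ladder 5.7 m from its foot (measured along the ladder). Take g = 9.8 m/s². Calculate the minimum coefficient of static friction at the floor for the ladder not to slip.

ΣF_y = 0: N_floor = 52.7×9.8 + 60.5×9.8 = 1109.4 N.
Torques about the foot: N_wall · 6.6 sin 52° = 52.7×9.8×3.3 cos 52° + 60.5×9.8×5.7 cos 52° → N_wall = 601.81 N.
ΣF_x = 0: f_floor = N_wall = 601.81 N.
μ_min = f_floor / N_floor = 601.81 / 1109.4 = 0.5425.

μ_min ≈ 0.542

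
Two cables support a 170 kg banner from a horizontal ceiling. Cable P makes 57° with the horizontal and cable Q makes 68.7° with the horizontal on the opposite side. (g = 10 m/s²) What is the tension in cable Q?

Weight W = 170 × 10 = 1700 N acts straight down.
Horizontal: T_P cos 57° = T_Q cos 68.7°  →  T_P = 0.667 T_Q.
Vertical: T_P sin 57° + T_Q sin 68.7° = 1700.
Substituting the horizontal relation into the vertical equation gives 1.491 T_Q = 1700, so T_Q = 1140 N.

T_Q ≈ 1140 N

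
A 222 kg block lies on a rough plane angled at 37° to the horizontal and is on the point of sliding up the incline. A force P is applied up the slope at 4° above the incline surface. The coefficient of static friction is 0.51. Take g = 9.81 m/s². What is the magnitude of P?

On the verge of sliding up the incline, friction equals μN and acts down the slope.
Perpendicular: N + P sin 4° = W cos 37° = 1739 N.
Along incline: P cos 4° = W sin 37° + μN  with W sin 37° = 1311 N.
Solving the pair for P and N: P = 2127 N, N = 1591 N (and f = μN = 811.4 N).

P ≈ 2130 N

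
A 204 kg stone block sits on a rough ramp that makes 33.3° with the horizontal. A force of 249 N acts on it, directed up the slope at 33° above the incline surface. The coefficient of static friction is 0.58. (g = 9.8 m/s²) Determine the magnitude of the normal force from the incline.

N ≈ 1540 N

Axes along / perpendicular to the incline. W sin 33.3° = 1098 N down-slope; W cos 33.3° = 1671 N into the surface.
Perpendicular: N = W cos 33.3° − P sin 33° = 1671 − 135.6 = 1535 N.
Along incline: P cos 33° + f = W sin 33.3° (friction acts up-slope) → f = 1098 − 208.8 = 888.8 N.
|f| = 888.8 N ≤ μN = 890.5 N, so the stone block is indeed static.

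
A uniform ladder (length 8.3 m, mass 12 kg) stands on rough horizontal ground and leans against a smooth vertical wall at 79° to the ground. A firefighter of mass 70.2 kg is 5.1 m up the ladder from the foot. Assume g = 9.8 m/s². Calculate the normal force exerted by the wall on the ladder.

Torques about the foot: N_wall · 8.3 sin 79° = 12×9.8×4.15 cos 79° + 70.2×9.8×5.1 cos 79° → N_wall = 93.598 N.

N_wall ≈ 93.6 N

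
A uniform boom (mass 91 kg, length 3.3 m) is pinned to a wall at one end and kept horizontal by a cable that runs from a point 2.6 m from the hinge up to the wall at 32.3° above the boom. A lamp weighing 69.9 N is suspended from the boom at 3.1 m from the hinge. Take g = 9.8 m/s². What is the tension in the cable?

Take torques about the hinge: T sin 32.3° · 2.6 = 91×9.8×1.65 + 69.9×3.1 = 1688.2 N·m.
So T = 1688.2 / (0.5344 × 2.6) = 1215.1 N.

T ≈ 1220 N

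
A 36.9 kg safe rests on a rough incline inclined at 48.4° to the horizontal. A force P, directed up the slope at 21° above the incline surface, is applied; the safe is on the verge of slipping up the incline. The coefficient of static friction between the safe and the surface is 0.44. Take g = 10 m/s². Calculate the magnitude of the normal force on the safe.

N ≈ 119 N

On the verge of sliding up the incline, friction equals μN and acts down the slope.
Perpendicular: N + P sin 21° = W cos 48.4° = 245 N.
Along incline: P cos 21° = W sin 48.4° + μN  with W sin 48.4° = 275.9 N.
Solving the pair for P and N: P = 351.6 N, N = 119 N (and f = μN = 52.35 N).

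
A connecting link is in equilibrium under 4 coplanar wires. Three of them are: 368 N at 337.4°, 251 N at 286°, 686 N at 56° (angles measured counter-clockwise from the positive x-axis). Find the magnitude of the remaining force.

Sum the known components: ΣF_x = 792.5 N, ΣF_y = 186 N.
For equilibrium the remaining force must supply (−ΣF_x, −ΣF_y) = (-792.5, -186) N.
Magnitude = √((-792.5)² + (-186)²) = 814.1 N; direction = atan2(-186, -792.5) = 193.2°.

F ≈ 814 N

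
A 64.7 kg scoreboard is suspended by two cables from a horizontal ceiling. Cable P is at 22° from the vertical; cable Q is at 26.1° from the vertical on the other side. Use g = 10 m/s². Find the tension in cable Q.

T_Q ≈ 326 N

Angles from the horizontal: cable P is 90° − 22° = 68°, cable Q is 90° − 26.1° = 63.9°.
Weight W = 64.7 × 10 = 647 N acts straight down.
Horizontal: T_P cos 68° = T_Q cos 63.9°  →  T_P = 1.174 T_Q.
Vertical: T_P sin 68° + T_Q sin 63.9° = 647.
Substituting the horizontal relation into the vertical equation gives 1.987 T_Q = 647, so T_Q = 325.6 N.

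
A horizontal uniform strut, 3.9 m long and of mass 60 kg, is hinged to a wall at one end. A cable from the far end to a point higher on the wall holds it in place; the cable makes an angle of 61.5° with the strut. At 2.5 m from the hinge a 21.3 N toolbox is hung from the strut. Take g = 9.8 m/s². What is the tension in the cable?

T ≈ 350 N

Take torques about the hinge: T sin 61.5° · 3.9 = 60×9.8×1.95 + 21.3×2.5 = 1199.8 N·m.
So T = 1199.8 / (0.8788 × 3.9) = 350.08 N.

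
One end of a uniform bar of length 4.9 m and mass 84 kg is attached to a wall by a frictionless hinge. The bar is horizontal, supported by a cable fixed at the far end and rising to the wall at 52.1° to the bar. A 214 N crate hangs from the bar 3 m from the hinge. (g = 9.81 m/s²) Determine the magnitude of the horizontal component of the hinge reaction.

H_x ≈ 423 N

Take torques about the hinge: T sin 52.1° · 4.9 = 84×9.81×2.45 + 214×3 = 2660.9 N·m.
So T = 2660.9 / (0.7891 × 4.9) = 688.19 N.
ΣF_x = 0: H_x = T cos 52.1° = 422.75 N.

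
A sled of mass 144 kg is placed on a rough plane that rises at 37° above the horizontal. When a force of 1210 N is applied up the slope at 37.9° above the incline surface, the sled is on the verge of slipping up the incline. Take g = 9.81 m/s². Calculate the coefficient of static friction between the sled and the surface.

μ ≈ 0.272

On the verge of sliding up the incline, friction is at its maximum μN and acts down the slope.
Perpendicular to incline: N = W cos 37° − P sin 37.9° = 1128 − 743.3 = 384.9 N.
Along incline: P cos 37.9° − μN = W sin 37° → μ = −(W sin 37° − P cos 37.9°) / N = 0.2719.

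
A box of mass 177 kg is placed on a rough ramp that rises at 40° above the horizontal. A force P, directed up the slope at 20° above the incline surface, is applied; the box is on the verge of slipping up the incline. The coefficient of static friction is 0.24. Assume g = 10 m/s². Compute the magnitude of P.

On the verge of sliding up the incline, friction equals μN and acts down the slope.
Perpendicular: N + P sin 20° = W cos 40° = 1356 N.
Along incline: P cos 20° = W sin 40° + μN  with W sin 40° = 1138 N.
Solving the pair for P and N: P = 1432 N, N = 866.1 N (and f = μN = 207.9 N).

P ≈ 1430 N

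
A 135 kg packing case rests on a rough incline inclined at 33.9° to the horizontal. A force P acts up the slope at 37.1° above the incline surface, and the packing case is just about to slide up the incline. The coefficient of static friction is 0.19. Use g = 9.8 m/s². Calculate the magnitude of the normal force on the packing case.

On the verge of sliding up the incline, friction equals μN and acts down the slope.
Perpendicular: N + P sin 37.1° = W cos 33.9° = 1098 N.
Along incline: P cos 37.1° = W sin 33.9° + μN  with W sin 33.9° = 737.9 N.
Solving the pair for P and N: P = 1038 N, N = 472.2 N (and f = μN = 89.72 N).

N ≈ 472 N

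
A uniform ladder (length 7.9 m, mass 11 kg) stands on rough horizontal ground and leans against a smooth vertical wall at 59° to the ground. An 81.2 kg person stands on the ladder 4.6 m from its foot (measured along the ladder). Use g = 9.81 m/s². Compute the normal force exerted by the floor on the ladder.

ΣF_y = 0: N_floor = 11×9.81 + 81.2×9.81 = 904.48 N.

N_floor ≈ 904 N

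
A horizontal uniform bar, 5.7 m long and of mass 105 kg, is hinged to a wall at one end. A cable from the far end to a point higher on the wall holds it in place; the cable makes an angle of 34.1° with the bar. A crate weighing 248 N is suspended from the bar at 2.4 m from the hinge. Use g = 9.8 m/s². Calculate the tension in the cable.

T ≈ 1100 N

Take torques about the hinge: T sin 34.1° · 5.7 = 105×9.8×2.85 + 248×2.4 = 3527.8 N·m.
So T = 3527.8 / (0.5606 × 5.7) = 1104 N.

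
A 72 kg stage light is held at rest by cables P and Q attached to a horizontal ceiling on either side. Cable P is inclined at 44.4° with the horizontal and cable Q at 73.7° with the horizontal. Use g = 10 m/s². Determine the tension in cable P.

T_P ≈ 229 N

Weight W = 72 × 10 = 720 N acts straight down.
Horizontal: T_P cos 44.4° = T_Q cos 73.7°  →  T_Q = 2.546 T_P.
Vertical: T_P sin 44.4° + T_Q sin 73.7° = 720.
Substituting the horizontal relation into the vertical equation gives 3.143 T_P = 720, so T_P = 229.1 N.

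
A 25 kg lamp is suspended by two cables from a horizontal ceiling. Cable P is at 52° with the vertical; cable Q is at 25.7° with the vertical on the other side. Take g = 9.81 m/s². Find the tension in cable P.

Angles from the horizontal: cable P is 90° − 52° = 38°, cable Q is 90° − 25.7° = 64.3°.
Weight W = 25 × 9.81 = 245.2 N acts straight down.
Horizontal: T_P cos 38° = T_Q cos 64.3°  →  T_Q = 1.817 T_P.
Vertical: T_P sin 38° + T_Q sin 64.3° = 245.2.
Substituting the horizontal relation into the vertical equation gives 2.253 T_P = 245.2, so T_P = 108.9 N.

T_P ≈ 109 N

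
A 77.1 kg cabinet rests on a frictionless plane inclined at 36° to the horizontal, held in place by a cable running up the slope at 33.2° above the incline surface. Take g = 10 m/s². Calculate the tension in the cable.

T ≈ 542 N

Take axes along and perpendicular to the incline. Weight components: W sin 36° = 453.2 N down-slope, W cos 36° = 623.8 N into the surface.
Along incline: T cos 33.2° = W sin 36° → T = 541.6 N.
Perpendicular: N = W cos 36° − T sin 33.2° = 327.2 N.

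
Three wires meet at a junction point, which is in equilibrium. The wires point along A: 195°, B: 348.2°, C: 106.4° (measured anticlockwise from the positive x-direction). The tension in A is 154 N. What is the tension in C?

Resolve: ΣF_x = 154 cos 195° + T_B cos 348.2° + T_C cos 106.4° = 0.
        ΣF_y = 154 sin 195° + T_B sin 348.2° + T_C sin 106.4° = 0.
The known terms sum to (-148.8, -39.86) N, so 0.9789 T_B − 0.2823 T_C = 148.8 and -0.2045 T_B + 0.9593 T_C = 39.86.
Solving simultaneously: T_B = 174.7 N, T_C = 78.79 N.

T_C ≈ 78.8 N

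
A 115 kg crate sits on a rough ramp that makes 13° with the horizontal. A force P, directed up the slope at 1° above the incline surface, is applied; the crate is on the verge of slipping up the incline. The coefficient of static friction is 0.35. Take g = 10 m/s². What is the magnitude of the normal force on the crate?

N ≈ 1110 N

On the verge of sliding up the incline, friction equals μN and acts down the slope.
Perpendicular: N + P sin 1° = W cos 13° = 1121 N.
Along incline: P cos 1° = W sin 13° + μN  with W sin 13° = 258.7 N.
Solving the pair for P and N: P = 647 N, N = 1109 N (and f = μN = 388.2 N).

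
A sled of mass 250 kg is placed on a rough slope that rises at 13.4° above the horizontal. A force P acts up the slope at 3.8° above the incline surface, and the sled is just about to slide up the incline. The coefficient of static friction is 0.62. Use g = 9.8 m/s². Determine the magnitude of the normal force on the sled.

On the verge of sliding up the incline, friction equals μN and acts down the slope.
Perpendicular: N + P sin 3.8° = W cos 13.4° = 2383 N.
Along incline: P cos 3.8° = W sin 13.4° + μN  with W sin 13.4° = 567.8 N.
Solving the pair for P and N: P = 1969 N, N = 2253 N (and f = μN = 1397 N).

N ≈ 2250 N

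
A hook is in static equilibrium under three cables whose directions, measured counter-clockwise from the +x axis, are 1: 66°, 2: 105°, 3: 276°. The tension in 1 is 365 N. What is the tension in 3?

T_3 ≈ 1470 N

Resolve: ΣF_x = 365 cos 66° + T_2 cos 105° + T_3 cos 276° = 0.
        ΣF_y = 365 sin 66° + T_2 sin 105° + T_3 sin 276° = 0.
The known terms sum to (148.5, 333.4) N, so -0.2588 T_2 + 0.1045 T_3 = -148.5 and 0.9659 T_2 − 0.9945 T_3 = -333.4.
Solving simultaneously: T_2 = 1167 N, T_3 = 1468 N.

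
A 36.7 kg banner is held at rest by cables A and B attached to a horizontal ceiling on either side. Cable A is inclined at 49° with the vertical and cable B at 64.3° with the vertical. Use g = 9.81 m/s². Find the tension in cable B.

T_B ≈ 296 N

Angles from the horizontal: cable A is 90° − 49° = 41°, cable B is 90° − 64.3° = 25.7°.
Weight W = 36.7 × 9.81 = 360 N acts straight down.
Horizontal: T_A cos 41° = T_B cos 25.7°  →  T_A = 1.194 T_B.
Vertical: T_A sin 41° + T_B sin 25.7° = 360.
Substituting the horizontal relation into the vertical equation gives 1.217 T_B = 360, so T_B = 295.8 N.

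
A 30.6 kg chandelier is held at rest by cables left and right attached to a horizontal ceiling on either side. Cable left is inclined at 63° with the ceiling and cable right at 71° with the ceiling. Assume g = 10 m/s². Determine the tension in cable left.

Weight W = 30.6 × 10 = 306 N acts straight down.
Horizontal: T_left cos 63° = T_right cos 71°  →  T_right = 1.394 T_left.
Vertical: T_left sin 63° + T_right sin 71° = 306.
Substituting the horizontal relation into the vertical equation gives 2.209 T_left = 306, so T_left = 138.5 N.

T_left ≈ 138 N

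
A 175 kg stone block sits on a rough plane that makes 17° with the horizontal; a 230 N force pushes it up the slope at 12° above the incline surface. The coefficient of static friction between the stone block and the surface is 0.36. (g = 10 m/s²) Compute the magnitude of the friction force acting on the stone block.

Axes along / perpendicular to the incline. W sin 17° = 511.7 N down-slope; W cos 17° = 1674 N into the surface.
Perpendicular: N = W cos 17° − P sin 12° = 1674 − 47.82 = 1626 N.
Along incline: P cos 12° + f = W sin 17° (friction acts up-slope) → f = 511.7 − 225 = 286.7 N.
|f| = 286.7 N ≤ μN = 585.3 N, so the stone block is indeed static.

f ≈ 287 N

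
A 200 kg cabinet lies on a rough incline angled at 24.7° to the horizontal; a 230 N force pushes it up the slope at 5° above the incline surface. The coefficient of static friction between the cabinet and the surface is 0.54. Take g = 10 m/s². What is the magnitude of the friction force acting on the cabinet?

f ≈ 607 N

Axes along / perpendicular to the incline. W sin 24.7° = 835.7 N down-slope; W cos 24.7° = 1817 N into the surface.
Perpendicular: N = W cos 24.7° − P sin 5° = 1817 − 20.05 = 1797 N.
Along incline: P cos 5° + f = W sin 24.7° (friction acts up-slope) → f = 835.7 − 229.1 = 606.6 N.
|f| = 606.6 N ≤ μN = 970.4 N, so the cabinet is indeed static.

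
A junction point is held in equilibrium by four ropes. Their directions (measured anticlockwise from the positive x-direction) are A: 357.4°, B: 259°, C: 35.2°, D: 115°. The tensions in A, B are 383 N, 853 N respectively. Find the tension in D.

T_D ≈ 838 N

Resolve: ΣF_x = 383 cos 357.4° + 853 cos 259° + T_C cos 35.2° + T_D cos 115° = 0.
        ΣF_y = 383 sin 357.4° + 853 sin 259° + T_C sin 35.2° + T_D sin 115° = 0.
The known terms sum to (219.8, -854.7) N, so 0.8171 T_C − 0.4226 T_D = -219.8 and 0.5764 T_C + 0.9063 T_D = 854.7.
Solving simultaneously: T_C = 164.6 N, T_D = 838.4 N.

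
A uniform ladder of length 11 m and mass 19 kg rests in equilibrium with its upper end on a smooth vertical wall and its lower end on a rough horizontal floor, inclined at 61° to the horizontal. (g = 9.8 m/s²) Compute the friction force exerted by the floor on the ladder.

Torques about the foot: N_wall · 11 sin 61° = 19×9.8×5.5 cos 61° → N_wall = 51.606 N.
ΣF_x = 0: f_floor = N_wall = 51.606 N.

f ≈ 51.6 N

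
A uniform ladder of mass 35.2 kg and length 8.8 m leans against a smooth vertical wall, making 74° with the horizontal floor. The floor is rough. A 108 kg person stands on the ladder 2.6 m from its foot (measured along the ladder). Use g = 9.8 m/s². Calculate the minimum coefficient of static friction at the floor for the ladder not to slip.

ΣF_y = 0: N_floor = 35.2×9.8 + 108×9.8 = 1403.4 N.
Torques about the foot: N_wall · 8.8 sin 74° = 35.2×9.8×4.4 cos 74° + 108×9.8×2.6 cos 74° → N_wall = 139.13 N.
ΣF_x = 0: f_floor = N_wall = 139.13 N.
μ_min = f_floor / N_floor = 139.13 / 1403.4 = 0.09914.

μ_min ≈ 0.0991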